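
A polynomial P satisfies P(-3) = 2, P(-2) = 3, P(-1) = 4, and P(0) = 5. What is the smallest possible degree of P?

1

Forward differences of the values at n = -3, -2, -1, 0:
  P  : 2  3  4  5
  Δ  : 1  1  1
  Δ^2: 0  0
  Δ^3: 0
The first differences are constant (1) and nonzero, while all higher differences vanish, so the minimal degree is 1.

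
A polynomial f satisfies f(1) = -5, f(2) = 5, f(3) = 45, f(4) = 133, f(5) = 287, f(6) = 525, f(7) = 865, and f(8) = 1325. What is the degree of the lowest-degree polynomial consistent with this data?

3

Forward differences of the values at t = 1, 2, 3, 4, 5, 6, 7, 8:
  f  : -5  5  45  133  287  525  865  1325
  Δ  : 10  40  88  154  238  340  460
  Δ^2: 30  48  66  84  102  120
  Δ^3: 18  18  18  18  18
  Δ^4: 0  0  0  0
  Δ^5: 0  0  0
  Δ^6: 0  0
  Δ^7: 0
The third differences are constant (18) and nonzero, while all higher differences vanish, so the minimal degree is 3.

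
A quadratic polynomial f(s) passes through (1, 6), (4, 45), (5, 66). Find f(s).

f(s) = 2s^2 + 3s + 1

Using the Lagrange interpolation formula with nodes 1, 4, 5:
  L_0(s) = (s - 4)(s - 5) / 12
  L_1(s) = (s - 1)(s - 5) / -3
  L_2(s) = (s - 1)(s - 4) / 4
Then f(s) = 6·L_0(s) + 45·L_1(s) + 66·L_2(s).
Expanding and collecting terms gives f(s) = 2s² + 3s + 1.
Check: f(4) = 45. ✓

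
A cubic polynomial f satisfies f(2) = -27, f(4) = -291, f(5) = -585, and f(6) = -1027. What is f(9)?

-3541

Write f(s) = as^3 + bs^2 + cs + d. Substituting each data point gives a linear system:
  8a + 4b + 2c + d = -27
  64a + 16b + 4c + d = -291
  125a + 25b + 5c + d = -585
  216a + 36b + 6c + d = -1027
Solving the system yields a = -5, b = 1, c = 2, d = 5.
So f(s) = -5s^3 + s^2 + 2s + 5.
Then f(9) = -3541.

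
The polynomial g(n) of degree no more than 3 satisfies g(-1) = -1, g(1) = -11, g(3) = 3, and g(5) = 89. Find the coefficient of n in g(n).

Write g(n) = an^3 + bn^2 + cn + d. Substituting each data point gives a linear system:
  -a + b - c + d = -1
  a + b + c + d = -11
  27a + 9b + 3c + d = 3
  125a + 25b + 5c + d = 89
Solving the system yields a = 1, b = 0, c = -6, d = -6.
So g(n) = n^3 - 6n - 6.
The coefficient of n is -6.

-6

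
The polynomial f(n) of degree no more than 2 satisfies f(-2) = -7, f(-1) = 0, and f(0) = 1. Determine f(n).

f(n) = -3n^2 - 2n + 1

Write f(n) = an^2 + bn + c. Substituting each data point gives a linear system:
  4a - 2b + c = -7
  a - b + c = 0
  c = 1
Solving the system yields a = -3, b = -2, c = 1.
So f(n) = -3n^2 - 2n + 1.
Check: f(-2) = -7. ✓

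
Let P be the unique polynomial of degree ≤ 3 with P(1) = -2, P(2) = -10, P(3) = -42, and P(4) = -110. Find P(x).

P(x) = -2x^3 + 6x - 6

Write P(x) = ax^3 + bx^2 + cx + d. Substituting each data point gives a linear system:
  a + b + c + d = -2
  8a + 4b + 2c + d = -10
  27a + 9b + 3c + d = -42
  64a + 16b + 4c + d = -110
Solving the system yields a = -2, b = 0, c = 6, d = -6.
So P(x) = -2x^3 + 6x - 6.
Check: P(1) = -2. ✓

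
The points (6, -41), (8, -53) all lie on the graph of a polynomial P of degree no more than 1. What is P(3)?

Write P(n) = an + b. Substituting each data point gives a linear system:
  6a + b = -41
  8a + b = -53
Solving the system yields a = -6, b = -5.
So P(n) = -6n - 5.
Then P(3) = -23.

-23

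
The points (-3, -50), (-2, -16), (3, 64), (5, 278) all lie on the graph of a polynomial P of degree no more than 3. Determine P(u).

Using the Lagrange interpolation formula with nodes -3, -2, 3, 5:
  L_0(u) = (u + 2)(u - 3)(u - 5) / -48
  L_1(u) = (u + 3)(u - 3)(u - 5) / 35
  L_2(u) = (u + 3)(u + 2)(u - 5) / -60
  L_3(u) = (u + 3)(u + 2)(u - 3) / 112
Then P(u) = -50·L_0(u) - 16·L_1(u) + 64·L_2(u) + 278·L_3(u).
Expanding and collecting terms gives P(u) = 2u³ + u² + u - 2.
Check: P(5) = 278. ✓

P(u) = 2u^3 + u^2 + u - 2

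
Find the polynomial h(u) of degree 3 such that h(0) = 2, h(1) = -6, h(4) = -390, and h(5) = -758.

Write h(u) = au^3 + bu^2 + cu + d. Substituting each data point gives a linear system:
  d = 2
  a + b + c + d = -6
  64a + 16b + 4c + d = -390
  125a + 25b + 5c + d = -758
Solving the system yields a = -6, b = 0, c = -2, d = 2.
So h(u) = -6u^3 - 2u + 2.
Check: h(0) = 2. ✓

h(u) = -6u^3 - 2u + 2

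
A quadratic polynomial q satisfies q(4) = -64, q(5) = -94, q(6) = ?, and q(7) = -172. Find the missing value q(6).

On equispaced nodes a degree-2 polynomial has vanishing third forward difference, so
  - q(4) + 3·q(5) - 3·q(6) + q(7) = 0.
Substituting the known values and solving for q(6):
  -3·q(6) = 390
  q(6) = -130.

-130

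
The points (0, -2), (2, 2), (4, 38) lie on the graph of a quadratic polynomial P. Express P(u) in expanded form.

Using the Lagrange interpolation formula with nodes 0, 2, 4:
  L_0(u) = (u - 2)(u - 4) / 8
  L_1(u) = u(u - 4) / -4
  L_2(u) = u(u - 2) / 8
Then P(u) = -2·L_0(u) + 2·L_1(u) + 38·L_2(u).
Expanding and collecting terms gives P(u) = 4u² - 6u - 2.
Check: P(4) = 38. ✓

P(u) = 4u^2 - 6u - 2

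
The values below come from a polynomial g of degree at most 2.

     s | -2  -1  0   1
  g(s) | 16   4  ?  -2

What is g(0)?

On equispaced nodes a degree-2 polynomial has vanishing third forward difference, so
  - g(-2) + 3·g(-1) - 3·g(0) + g(1) = 0.
Substituting the known values and solving for g(0):
  -3·g(0) = 6
  g(0) = -2.

-2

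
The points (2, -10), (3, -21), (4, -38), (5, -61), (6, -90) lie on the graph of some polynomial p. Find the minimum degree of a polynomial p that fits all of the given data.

Forward differences of the values at s = 2, 3, 4, 5, 6:
  p  : -10  -21  -38  -61  -90
  Δ  : -11  -17  -23  -29
  Δ^2: -6  -6  -6
  Δ^3: 0  0
  Δ^4: 0
The second differences are constant (-6) and nonzero, while all higher differences vanish, so the minimal degree is 2.

2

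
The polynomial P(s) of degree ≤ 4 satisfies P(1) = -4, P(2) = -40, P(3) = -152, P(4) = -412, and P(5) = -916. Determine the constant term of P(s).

4

Write P(s) = as^4 + bs^3 + cs^2 + ds + e. Substituting each data point gives a linear system:
  a + b + c + d + e = -4
  16a + 8b + 4c + 2d + e = -40
  81a + 27b + 9c + 3d + e = -152
  256a + 64b + 16c + 4d + e = -412
  625a + 125b + 25c + 5d + e = -916
Solving the system yields a = -1, b = -2, c = -1, d = -4, e = 4.
So P(s) = -s^4 - 2s^3 - s^2 - 4s + 4.
The constant term is 4.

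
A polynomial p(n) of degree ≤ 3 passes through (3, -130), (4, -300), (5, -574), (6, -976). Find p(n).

p(n) = -4n^3 - 4n^2 + 6n - 4

Write p(n) = an^3 + bn^2 + cn + d. Substituting each data point gives a linear system:
  27a + 9b + 3c + d = -130
  64a + 16b + 4c + d = -300
  125a + 25b + 5c + d = -574
  216a + 36b + 6c + d = -976
Solving the system yields a = -4, b = -4, c = 6, d = -4.
So p(n) = -4n³ - 4n² + 6n - 4.
Check: p(5) = -574. ✓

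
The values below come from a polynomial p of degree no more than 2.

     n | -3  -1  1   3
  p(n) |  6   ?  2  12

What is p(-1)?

0

On equispaced nodes a degree-2 polynomial has vanishing third forward difference, so
  - p(-3) + 3·p(-1) - 3·p(1) + p(3) = 0.
Substituting the known values and solving for p(-1):
  3·p(-1) = 0
  p(-1) = 0.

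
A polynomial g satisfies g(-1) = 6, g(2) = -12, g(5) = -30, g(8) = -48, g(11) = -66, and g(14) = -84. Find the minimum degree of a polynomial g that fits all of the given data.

1

Forward differences of the values at u = -1, 2, 5, 8, 11, 14:
  g  : 6  -12  -30  -48  -66  -84
  Δ  : -18  -18  -18  -18  -18
  Δ^2: 0  0  0  0
  Δ^3: 0  0  0
  Δ^4: 0  0
  Δ^5: 0
The first differences are constant (-18) and nonzero, while all higher differences vanish, so the minimal degree is 1.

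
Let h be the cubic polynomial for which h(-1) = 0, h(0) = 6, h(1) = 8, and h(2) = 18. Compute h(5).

216

Forward differences of the values at u = -1, 0, 1, 2:
  h  : 0  6  8  18
  Δ  : 6  2  10
  Δ^2: -4  8
  Δ^3: 12
The third differences are constant, confirming degree 3.
Interpolating (Newton forward form) and evaluating at u = 5 gives h(5) = 216.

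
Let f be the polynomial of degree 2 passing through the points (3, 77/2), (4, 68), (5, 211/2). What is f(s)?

Write f(s) = as^2 + bs + c. Substituting each data point gives a linear system:
  9a + 3b + c = 77/2
  16a + 4b + c = 68
  25a + 5b + c = 211/2
Solving the system yields a = 4, b = 3/2, c = -2.
So f(s) = 4s^2 + (3/2)s - 2.
Check: f(5) = 211/2. ✓

f(s) = 4s^2 + (3/2)s - 2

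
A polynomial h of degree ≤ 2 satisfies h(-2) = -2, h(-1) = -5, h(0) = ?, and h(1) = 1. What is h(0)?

-4

The 3 known points determine the degree-2 polynomial uniquely.
Write h(x) = ax^2 + bx + c. Substituting each data point gives a linear system:
  4a - 2b + c = -2
  a - b + c = -5
  a + b + c = 1
Solving the system yields a = 2, b = 3, c = -4.
So h(x) = 2x^2 + 3x - 4.
Then h(0) = -4.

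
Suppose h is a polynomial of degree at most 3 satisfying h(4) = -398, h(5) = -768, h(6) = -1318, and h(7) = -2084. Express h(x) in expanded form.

Using the Lagrange interpolation formula with nodes 4, 5, 6, 7:
  L_0(x) = (x - 5)(x - 6)(x - 7) / -6
  L_1(x) = (x - 4)(x - 6)(x - 7) / 2
  L_2(x) = (x - 4)(x - 5)(x - 7) / -2
  L_3(x) = (x - 4)(x - 5)(x - 6) / 6
Then h(x) = -398·L_0(x) - 768·L_1(x) - 1318·L_2(x) - 2084·L_3(x).
Expanding and collecting terms gives h(x) = -6x³ - 4x + 2.
Check: h(5) = -768. ✓

h(x) = -6x^3 - 4x + 2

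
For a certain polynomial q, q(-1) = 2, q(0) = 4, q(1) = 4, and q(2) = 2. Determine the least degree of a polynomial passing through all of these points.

2

Forward differences of the values at s = -1, 0, 1, 2:
  q  : 2  4  4  2
  Δ  : 2  0  -2
  Δ^2: -2  -2
  Δ^3: 0
The second differences are constant (-2) and nonzero, while all higher differences vanish, so the minimal degree is 2.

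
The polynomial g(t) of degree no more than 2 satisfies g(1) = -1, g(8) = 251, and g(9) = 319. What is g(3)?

Write g(t) = at^2 + bt + c. Substituting each data point gives a linear system:
  a + b + c = -1
  64a + 8b + c = 251
  81a + 9b + c = 319
Solving the system yields a = 4, b = 0, c = -5.
So g(t) = 4t^2 - 5.
Then g(3) = 31.

31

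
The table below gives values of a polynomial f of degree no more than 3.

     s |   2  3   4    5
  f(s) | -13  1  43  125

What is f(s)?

Write f(s) = as^3 + bs^2 + cs + d. Substituting each data point gives a linear system:
  8a + 4b + 2c + d = -13
  27a + 9b + 3c + d = 1
  64a + 16b + 4c + d = 43
  125a + 25b + 5c + d = 125
Solving the system yields a = 2, b = -4, c = -4, d = -5.
So f(s) = 2s^3 - 4s^2 - 4s - 5.
Check: f(5) = 125. ✓

f(s) = 2s^3 - 4s^2 - 4s - 5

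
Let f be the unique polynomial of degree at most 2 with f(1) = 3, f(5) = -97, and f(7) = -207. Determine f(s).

f(s) = -5s^2 + 5s + 3

Write f(s) = as^2 + bs + c. Substituting each data point gives a linear system:
  a + b + c = 3
  25a + 5b + c = -97
  49a + 7b + c = -207
Solving the system yields a = -5, b = 5, c = 3.
So f(s) = -5s^2 + 5s + 3.
Check: f(7) = -207. ✓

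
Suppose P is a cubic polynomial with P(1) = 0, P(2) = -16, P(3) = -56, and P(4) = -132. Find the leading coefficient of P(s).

-2

Write P(s) = as^3 + bs^2 + cs + d. Substituting each data point gives a linear system:
  a + b + c + d = 0
  8a + 4b + 2c + d = -16
  27a + 9b + 3c + d = -56
  64a + 16b + 4c + d = -132
Solving the system yields a = -2, b = 0, c = -2, d = 4.
So P(s) = -2s^3 - 2s + 4.
The leading coefficient is -2.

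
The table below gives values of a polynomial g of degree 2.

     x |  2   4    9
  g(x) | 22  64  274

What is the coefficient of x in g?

3

Write g(x) = ax^2 + bx + c. Substituting each data point gives a linear system:
  4a + 2b + c = 22
  16a + 4b + c = 64
  81a + 9b + c = 274
Solving the system yields a = 3, b = 3, c = 4.
So g(x) = 3x^2 + 3x + 4.
The coefficient of x is 3.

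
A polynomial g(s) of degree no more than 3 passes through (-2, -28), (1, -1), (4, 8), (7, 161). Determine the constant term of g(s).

Write g(s) = as^3 + bs^2 + cs + d. Substituting each data point gives a linear system:
  -8a + 4b - 2c + d = -28
  a + b + c + d = -1
  64a + 16b + 4c + d = 8
  343a + 49b + 7c + d = 161
Solving the system yields a = 1, b = -4, c = 2, d = 0.
So g(s) = s³ - 4s² + 2s.
The constant term is 0.

0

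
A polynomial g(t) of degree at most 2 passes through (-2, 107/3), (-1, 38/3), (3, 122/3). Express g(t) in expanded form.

g(t) = 6t^2 - 5t + 5/3

Write g(t) = at^2 + bt + c. Substituting each data point gives a linear system:
  4a - 2b + c = 107/3
  a - b + c = 38/3
  9a + 3b + c = 122/3
Solving the system yields a = 6, b = -5, c = 5/3.
So g(t) = 6t² - 5t + 5/3.
Check: g(-2) = 107/3. ✓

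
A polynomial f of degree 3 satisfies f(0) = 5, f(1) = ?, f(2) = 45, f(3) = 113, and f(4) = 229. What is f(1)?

13

The 4 known points determine the degree-3 polynomial uniquely.
Write f(u) = au^3 + bu^2 + cu + d. Substituting each data point gives a linear system:
  d = 5
  8a + 4b + 2c + d = 45
  27a + 9b + 3c + d = 113
  64a + 16b + 4c + d = 229
Solving the system yields a = 2, b = 6, c = 0, d = 5.
So f(u) = 2u^3 + 6u^2 + 5.
Then f(1) = 13.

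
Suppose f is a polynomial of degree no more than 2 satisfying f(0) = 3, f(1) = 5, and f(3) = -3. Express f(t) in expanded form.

Write f(t) = at^2 + bt + c. Substituting each data point gives a linear system:
  c = 3
  a + b + c = 5
  9a + 3b + c = -3
Solving the system yields a = -2, b = 4, c = 3.
So f(t) = -2t^2 + 4t + 3.
Check: f(1) = 5. ✓

f(t) = -2t^2 + 4t + 3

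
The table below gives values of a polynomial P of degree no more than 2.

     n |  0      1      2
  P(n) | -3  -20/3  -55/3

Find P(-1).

Write P(n) = an^2 + bn + c. Substituting each data point gives a linear system:
  c = -3
  a + b + c = -20/3
  4a + 2b + c = -55/3
Solving the system yields a = -4, b = 1/3, c = -3.
So P(n) = -4n^2 + (1/3)n - 3.
Then P(-1) = -22/3.

-22/3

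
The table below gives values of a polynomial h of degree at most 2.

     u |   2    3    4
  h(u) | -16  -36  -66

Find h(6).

Using the Lagrange interpolation formula with nodes 2, 3, 4:
  L_0(u) = (u - 3)(u - 4) / 2
  L_1(u) = (u - 2)(u - 4) / -1
  L_2(u) = (u - 2)(u - 3) / 2
Then h(u) = -16·L_0(u) - 36·L_1(u) - 66·L_2(u).
Expanding and collecting terms gives h(u) = -5u² + 5u - 6.
Evaluating at u = 6: h(6) = -156.

-156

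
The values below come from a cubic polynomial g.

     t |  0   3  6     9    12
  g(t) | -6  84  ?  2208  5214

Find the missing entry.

660

On equispaced nodes a degree-3 polynomial has vanishing fourth forward difference, so
  g(0) - 4·g(3) + 6·g(6) - 4·g(9) + g(12) = 0.
Substituting the known values and solving for g(6):
  6·g(6) = 3960
  g(6) = 660.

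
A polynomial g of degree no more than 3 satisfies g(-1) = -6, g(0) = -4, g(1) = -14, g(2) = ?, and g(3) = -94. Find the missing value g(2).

On equispaced nodes a degree-3 polynomial has vanishing fourth forward difference, so
  g(-1) - 4·g(0) + 6·g(1) - 4·g(2) + g(3) = 0.
Substituting the known values and solving for g(2):
  -4·g(2) = 168
  g(2) = -42.

-42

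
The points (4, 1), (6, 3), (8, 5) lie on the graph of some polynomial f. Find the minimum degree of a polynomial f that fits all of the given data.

1

Forward differences of the values at x = 4, 6, 8:
  f  : 1  3  5
  Δ  : 2  2
  Δ^2: 0
The first differences are constant (2) and nonzero, while all higher differences vanish, so the minimal degree is 1.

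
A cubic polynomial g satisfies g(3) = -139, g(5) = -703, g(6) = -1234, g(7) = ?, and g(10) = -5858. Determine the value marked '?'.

-1979

The 4 known points determine the degree-3 polynomial uniquely.
Write g(t) = at^3 + bt^2 + ct + d. Substituting each data point gives a linear system:
  27a + 9b + 3c + d = -139
  125a + 25b + 5c + d = -703
  216a + 36b + 6c + d = -1234
  1000a + 100b + 10c + d = -5858
Solving the system yields a = -6, b = 1, c = 4, d = 2.
So g(t) = -6t³ + t² + 4t + 2.
Then g(7) = -1979.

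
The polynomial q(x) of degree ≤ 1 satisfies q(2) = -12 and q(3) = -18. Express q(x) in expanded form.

q(x) = -6x

Using the Lagrange interpolation formula with nodes 2, 3:
  L_0(x) = (x - 3) / -1
  L_1(x) = (x - 2) / 1
Then q(x) = -12·L_0(x) - 18·L_1(x).
Expanding and collecting terms gives q(x) = -6x.
Check: q(2) = -12. ✓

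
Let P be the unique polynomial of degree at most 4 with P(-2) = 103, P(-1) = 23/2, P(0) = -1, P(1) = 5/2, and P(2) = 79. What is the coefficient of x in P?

Write P(x) = ax^4 + bx^3 + cx^2 + dx + e. Substituting each data point gives a linear system:
  16a - 8b + 4c - 2d + e = 103
  a - b + c - d + e = 23/2
  e = -1
  a + b + c + d + e = 5/2
  16a + 8b + 4c + 2d + e = 79
Solving the system yields a = 5, b = -1/2, c = 3, d = -4, e = -1.
So P(x) = 5x^4 - (1/2)x^3 + 3x^2 - 4x - 1.
The coefficient of x is -4.

-4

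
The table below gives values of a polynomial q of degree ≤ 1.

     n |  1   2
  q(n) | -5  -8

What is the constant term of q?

-2

Write q(n) = an + b. Substituting each data point gives a linear system:
  a + b = -5
  2a + b = -8
Solving the system yields a = -3, b = -2.
So q(n) = -3n - 2.
The constant term is -2.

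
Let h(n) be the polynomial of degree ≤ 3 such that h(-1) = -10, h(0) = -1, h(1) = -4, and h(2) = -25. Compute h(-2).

-25

Write h(n) = an^3 + bn^2 + cn + d. Substituting each data point gives a linear system:
  -a + b - c + d = -10
  d = -1
  a + b + c + d = -4
  8a + 4b + 2c + d = -25
Solving the system yields a = -1, b = -6, c = 4, d = -1.
So h(n) = -n³ - 6n² + 4n - 1.
Then h(-2) = -25.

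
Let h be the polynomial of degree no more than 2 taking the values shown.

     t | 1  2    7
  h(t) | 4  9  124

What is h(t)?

h(t) = 3t^2 - 4t + 5

Using the Lagrange interpolation formula with nodes 1, 2, 7:
  L_0(t) = (t - 2)(t - 7) / 6
  L_1(t) = (t - 1)(t - 7) / -5
  L_2(t) = (t - 1)(t - 2) / 30
Then h(t) = 4·L_0(t) + 9·L_1(t) + 124·L_2(t).
Expanding and collecting terms gives h(t) = 3t^2 - 4t + 5.
Check: h(7) = 124. ✓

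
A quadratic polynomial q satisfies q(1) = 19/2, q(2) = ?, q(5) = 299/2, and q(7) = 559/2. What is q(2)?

The 3 known points determine the degree-2 polynomial uniquely.
Write q(u) = au^2 + bu + c. Substituting each data point gives a linear system:
  a + b + c = 19/2
  25a + 5b + c = 299/2
  49a + 7b + c = 559/2
Solving the system yields a = 5, b = 5, c = -1/2.
So q(u) = 5u² + 5u - 1/2.
Then q(2) = 59/2.

59/2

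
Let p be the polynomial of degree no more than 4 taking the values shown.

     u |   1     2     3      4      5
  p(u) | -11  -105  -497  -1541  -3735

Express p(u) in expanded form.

p(u) = -6u^4 + u^3 - 5u^2 + 4u - 5

Write p(u) = au^4 + bu^3 + cu^2 + du + e. Substituting each data point gives a linear system:
  a + b + c + d + e = -11
  16a + 8b + 4c + 2d + e = -105
  81a + 27b + 9c + 3d + e = -497
  256a + 64b + 16c + 4d + e = -1541
  625a + 125b + 25c + 5d + e = -3735
Solving the system yields a = -6, b = 1, c = -5, d = 4, e = -5.
So p(u) = -6u^4 + u^3 - 5u^2 + 4u - 5.
Check: p(3) = -497. ✓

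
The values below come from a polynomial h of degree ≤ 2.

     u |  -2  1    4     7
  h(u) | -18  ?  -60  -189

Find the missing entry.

-3

The 3 known points determine the degree-2 polynomial uniquely.
Write h(u) = au^2 + bu + c. Substituting each data point gives a linear system:
  4a - 2b + c = -18
  16a + 4b + c = -60
  49a + 7b + c = -189
Solving the system yields a = -4, b = 1, c = 0.
So h(u) = -4u^2 + u.
Then h(1) = -3.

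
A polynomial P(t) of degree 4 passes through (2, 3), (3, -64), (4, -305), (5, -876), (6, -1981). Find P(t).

Write P(t) = at^4 + bt^3 + ct^2 + dt + e. Substituting each data point gives a linear system:
  16a + 8b + 4c + 2d + e = 3
  81a + 27b + 9c + 3d + e = -64
  256a + 64b + 16c + 4d + e = -305
  625a + 125b + 25c + 5d + e = -876
  1296a + 216b + 36c + 6d + e = -1981
Solving the system yields a = -2, b = 2, c = 5, d = 0, e = -1.
So P(t) = -2t^4 + 2t^3 + 5t^2 - 1.
Check: P(4) = -305. ✓

P(t) = -2t^4 + 2t^3 + 5t^2 - 1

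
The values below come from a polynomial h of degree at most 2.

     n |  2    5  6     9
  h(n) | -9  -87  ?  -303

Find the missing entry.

-129

The 3 known points determine the degree-2 polynomial uniquely.
Write h(n) = an^2 + bn + c. Substituting each data point gives a linear system:
  4a + 2b + c = -9
  25a + 5b + c = -87
  81a + 9b + c = -303
Solving the system yields a = -4, b = 2, c = 3.
So h(n) = -4n² + 2n + 3.
Then h(6) = -129.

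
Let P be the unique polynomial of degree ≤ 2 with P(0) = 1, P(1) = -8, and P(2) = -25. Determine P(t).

P(t) = -4t^2 - 5t + 1

Using the Lagrange interpolation formula with nodes 0, 1, 2:
  L_0(t) = (t - 1)(t - 2) / 2
  L_1(t) = t(t - 2) / -1
  L_2(t) = t(t - 1) / 2
Then P(t) = 1·L_0(t) - 8·L_1(t) - 25·L_2(t).
Expanding and collecting terms gives P(t) = -4t^2 - 5t + 1.
Check: P(1) = -8. ✓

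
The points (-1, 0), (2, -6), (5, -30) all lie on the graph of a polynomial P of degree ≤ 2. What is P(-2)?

Using the Lagrange interpolation formula with nodes -1, 2, 5:
  L_0(s) = (s - 2)(s - 5) / 18
  L_1(s) = (s + 1)(s - 5) / -9
  L_2(s) = (s + 1)(s - 2) / 18
Then P(s) = 0·L_0(s) - 6·L_1(s) - 30·L_2(s).
Expanding and collecting terms gives P(s) = -s² - s.
Evaluating at s = -2: P(-2) = -2.

-2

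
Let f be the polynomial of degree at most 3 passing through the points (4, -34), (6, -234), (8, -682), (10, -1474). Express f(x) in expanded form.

Using the Lagrange interpolation formula with nodes 4, 6, 8, 10:
  L_0(x) = (x - 6)(x - 8)(x - 10) / -48
  L_1(x) = (x - 4)(x - 8)(x - 10) / 16
  L_2(x) = (x - 4)(x - 6)(x - 10) / -16
  L_3(x) = (x - 4)(x - 6)(x - 8) / 48
Then f(x) = -34·L_0(x) - 234·L_1(x) - 682·L_2(x) - 1474·L_3(x).
Expanding and collecting terms gives f(x) = -2x^3 + 5x^2 + 2x + 6.
Check: f(8) = -682. ✓

f(x) = -2x^3 + 5x^2 + 2x + 6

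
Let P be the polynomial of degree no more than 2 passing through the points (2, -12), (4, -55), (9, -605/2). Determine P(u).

Write P(u) = au^2 + bu + c. Substituting each data point gives a linear system:
  4a + 2b + c = -12
  16a + 4b + c = -55
  81a + 9b + c = -605/2
Solving the system yields a = -4, b = 5/2, c = -1.
So P(u) = -4u² + (5/2)u - 1.
Check: P(4) = -55. ✓

P(u) = -4u^2 + (5/2)u - 1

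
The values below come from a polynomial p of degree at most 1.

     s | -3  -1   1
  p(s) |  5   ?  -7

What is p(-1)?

-1

On equispaced nodes a degree-1 polynomial has vanishing second forward difference, so
  p(-3) - 2·p(-1) + p(1) = 0.
Substituting the known values and solving for p(-1):
  -2·p(-1) = 2
  p(-1) = -1.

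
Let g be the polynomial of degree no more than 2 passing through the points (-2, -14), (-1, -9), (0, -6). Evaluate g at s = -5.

-41

Using the Lagrange interpolation formula with nodes -2, -1, 0:
  L_0(s) = (s + 1)s / 2
  L_1(s) = (s + 2)s / -1
  L_2(s) = (s + 2)(s + 1) / 2
Then g(s) = -14·L_0(s) - 9·L_1(s) - 6·L_2(s).
Expanding and collecting terms gives g(s) = -s^2 + 2s - 6.
Evaluating at s = -5: g(-5) = -41.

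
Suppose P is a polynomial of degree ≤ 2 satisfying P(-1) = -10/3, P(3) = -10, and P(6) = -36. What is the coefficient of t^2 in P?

Write P(t) = at^2 + bt + c. Substituting each data point gives a linear system:
  a - b + c = -10/3
  9a + 3b + c = -10
  36a + 6b + c = -36
Solving the system yields a = -1, b = 1/3, c = -2.
So P(t) = -t^2 + (1/3)t - 2.
The leading coefficient is -1.

-1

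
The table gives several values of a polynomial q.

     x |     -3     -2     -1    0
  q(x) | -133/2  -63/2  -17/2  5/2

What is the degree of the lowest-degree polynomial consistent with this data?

Forward differences of the values at x = -3, -2, -1, 0:
  q  : -133/2  -63/2  -17/2  5/2
  Δ  : 35  23  11
  Δ^2: -12  -12
  Δ^3: 0
The second differences are constant (-12) and nonzero, while all higher differences vanish, so the minimal degree is 2.

2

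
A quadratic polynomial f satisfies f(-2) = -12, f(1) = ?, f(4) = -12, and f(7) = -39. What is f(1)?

The 3 known points determine the degree-2 polynomial uniquely.
Write f(s) = as^2 + bs + c. Substituting each data point gives a linear system:
  4a - 2b + c = -12
  16a + 4b + c = -12
  49a + 7b + c = -39
Solving the system yields a = -1, b = 2, c = -4.
So f(s) = -s^2 + 2s - 4.
Then f(1) = -3.

-3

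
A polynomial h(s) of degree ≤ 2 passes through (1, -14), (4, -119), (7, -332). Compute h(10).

Write h(s) = as^2 + bs + c. Substituting each data point gives a linear system:
  a + b + c = -14
  16a + 4b + c = -119
  49a + 7b + c = -332
Solving the system yields a = -6, b = -5, c = -3.
So h(s) = -6s² - 5s - 3.
Then h(10) = -653.

-653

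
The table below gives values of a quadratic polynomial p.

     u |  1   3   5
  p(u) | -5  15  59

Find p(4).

Using the Lagrange interpolation formula with nodes 1, 3, 5:
  L_0(u) = (u - 3)(u - 5) / 8
  L_1(u) = (u - 1)(u - 5) / -4
  L_2(u) = (u - 1)(u - 3) / 8
Then p(u) = -5·L_0(u) + 15·L_1(u) + 59·L_2(u).
Expanding and collecting terms gives p(u) = 3u^2 - 2u - 6.
Evaluating at u = 4: p(4) = 34.

34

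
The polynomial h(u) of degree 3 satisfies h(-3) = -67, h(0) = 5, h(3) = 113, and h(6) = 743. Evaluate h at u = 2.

43

Using the Lagrange interpolation formula with nodes -3, 0, 3, 6:
  L_0(u) = u(u - 3)(u - 6) / -162
  L_1(u) = (u + 3)(u - 3)(u - 6) / 54
  L_2(u) = (u + 3)u(u - 6) / -54
  L_3(u) = (u + 3)u(u - 3) / 162
Then h(u) = -67·L_0(u) + 5·L_1(u) + 113·L_2(u) + 743·L_3(u).
Expanding and collecting terms gives h(u) = 3u^3 + 2u^2 + 3u + 5.
Evaluating at u = 2: h(2) = 43.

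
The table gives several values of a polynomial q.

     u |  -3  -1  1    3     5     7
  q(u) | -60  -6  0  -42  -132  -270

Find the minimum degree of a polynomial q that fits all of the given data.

Forward differences of the values at u = -3, -1, 1, 3, 5, 7:
  q  : -60  -6  0  -42  -132  -270
  Δ  : 54  6  -42  -90  -138
  Δ^2: -48  -48  -48  -48
  Δ^3: 0  0  0
  Δ^4: 0  0
  Δ^5: 0
The second differences are constant (-48) and nonzero, while all higher differences vanish, so the minimal degree is 2.

2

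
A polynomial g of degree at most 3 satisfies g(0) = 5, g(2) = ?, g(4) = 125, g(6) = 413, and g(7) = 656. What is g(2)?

21

The 4 known points determine the degree-3 polynomial uniquely.
Write g(n) = an^3 + bn^2 + cn + d. Substituting each data point gives a linear system:
  d = 5
  64a + 16b + 4c + d = 125
  216a + 36b + 6c + d = 413
  343a + 49b + 7c + d = 656
Solving the system yields a = 2, b = -1, c = 2, d = 5.
So g(n) = 2n^3 - n^2 + 2n + 5.
Then g(2) = 21.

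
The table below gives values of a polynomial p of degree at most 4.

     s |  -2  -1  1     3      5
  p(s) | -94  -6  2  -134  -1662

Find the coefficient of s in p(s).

Write p(s) = as^4 + bs^3 + cs^2 + ds + e. Substituting each data point gives a linear system:
  16a - 8b + 4c - 2d + e = -94
  a - b + c - d + e = -6
  a + b + c + d + e = 2
  81a + 27b + 9c + 3d + e = -134
  625a + 125b + 25c + 5d + e = -1662
Solving the system yields a = -4, b = 6, c = 4, d = -2, e = -2.
So p(s) = -4s^4 + 6s^3 + 4s^2 - 2s - 2.
The coefficient of s is -2.

-2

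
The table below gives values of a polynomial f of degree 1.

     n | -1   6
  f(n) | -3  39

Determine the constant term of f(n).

3

Write f(n) = an + b. Substituting each data point gives a linear system:
  -a + b = -3
  6a + b = 39
Solving the system yields a = 6, b = 3.
So f(n) = 6n + 3.
The constant term is 3.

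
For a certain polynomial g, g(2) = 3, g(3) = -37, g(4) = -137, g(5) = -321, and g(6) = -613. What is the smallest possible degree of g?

3

Forward differences of the values at u = 2, 3, 4, 5, 6:
  g  : 3  -37  -137  -321  -613
  Δ  : -40  -100  -184  -292
  Δ^2: -60  -84  -108
  Δ^3: -24  -24
  Δ^4: 0
The third differences are constant (-24) and nonzero, while all higher differences vanish, so the minimal degree is 3.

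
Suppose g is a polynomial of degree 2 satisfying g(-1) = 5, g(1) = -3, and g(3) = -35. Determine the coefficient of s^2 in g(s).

Write g(s) = as^2 + bs + c. Substituting each data point gives a linear system:
  a - b + c = 5
  a + b + c = -3
  9a + 3b + c = -35
Solving the system yields a = -3, b = -4, c = 4.
So g(s) = -3s^2 - 4s + 4.
The leading coefficient is -3.

-3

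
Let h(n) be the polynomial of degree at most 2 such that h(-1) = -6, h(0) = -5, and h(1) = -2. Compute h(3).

10

Using the Lagrange interpolation formula with nodes -1, 0, 1:
  L_0(n) = n(n - 1) / 2
  L_1(n) = (n + 1)(n - 1) / -1
  L_2(n) = (n + 1)n / 2
Then h(n) = -6·L_0(n) - 5·L_1(n) - 2·L_2(n).
Expanding and collecting terms gives h(n) = n^2 + 2n - 5.
Evaluating at n = 3: h(3) = 10.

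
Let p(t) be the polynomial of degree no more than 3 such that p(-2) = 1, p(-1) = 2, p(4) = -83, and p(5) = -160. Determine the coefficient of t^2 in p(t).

Write p(t) = at^3 + bt^2 + ct + d. Substituting each data point gives a linear system:
  -8a + 4b - 2c + d = 1
  -a + b - c + d = 2
  64a + 16b + 4c + d = -83
  125a + 25b + 5c + d = -160
Solving the system yields a = -1, b = -2, c = 2, d = 5.
So p(t) = -t³ - 2t² + 2t + 5.
The coefficient of t^2 is -2.

-2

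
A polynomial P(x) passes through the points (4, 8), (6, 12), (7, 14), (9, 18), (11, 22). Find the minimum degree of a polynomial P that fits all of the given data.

1

Divided differences on the nodes 4, 6, 7, 9, 11:
  order 0: 8  12  14  18  22
  order 1: 2  2  2  2
  order 2: 0  0  0
  order 3: 0  0
  order 4: 0
The order-1 divided differences are all 2 (nonzero) and every higher order vanishes, so the data lies on a polynomial of degree exactly 1.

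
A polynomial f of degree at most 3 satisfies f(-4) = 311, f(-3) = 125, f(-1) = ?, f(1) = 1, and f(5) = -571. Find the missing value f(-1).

The 4 known points determine the degree-3 polynomial uniquely.
Write f(t) = at^3 + bt^2 + ct + d. Substituting each data point gives a linear system:
  -64a + 16b - 4c + d = 311
  -27a + 9b - 3c + d = 125
  a + b + c + d = 1
  125a + 25b + 5c + d = -571
Solving the system yields a = -5, b = 1, c = 6, d = -1.
So f(t) = -5t^3 + t^2 + 6t - 1.
Then f(-1) = -1.

-1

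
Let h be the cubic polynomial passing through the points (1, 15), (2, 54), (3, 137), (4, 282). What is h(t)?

h(t) = 3t^3 + 4t^2 + 6t + 2

Write h(t) = at^3 + bt^2 + ct + d. Substituting each data point gives a linear system:
  a + b + c + d = 15
  8a + 4b + 2c + d = 54
  27a + 9b + 3c + d = 137
  64a + 16b + 4c + d = 282
Solving the system yields a = 3, b = 4, c = 6, d = 2.
So h(t) = 3t³ + 4t² + 6t + 2.
Check: h(3) = 137. ✓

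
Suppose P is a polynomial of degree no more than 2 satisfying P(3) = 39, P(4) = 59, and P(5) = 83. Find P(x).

P(x) = 2x^2 + 6x + 3

Write P(x) = ax^2 + bx + c. Substituting each data point gives a linear system:
  9a + 3b + c = 39
  16a + 4b + c = 59
  25a + 5b + c = 83
Solving the system yields a = 2, b = 6, c = 3.
So P(x) = 2x^2 + 6x + 3.
Check: P(5) = 83. ✓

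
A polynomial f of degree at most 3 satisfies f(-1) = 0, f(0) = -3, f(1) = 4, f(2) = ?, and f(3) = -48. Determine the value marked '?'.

-3

The 4 known points determine the degree-3 polynomial uniquely.
Write f(s) = as^3 + bs^2 + cs + d. Substituting each data point gives a linear system:
  -a + b - c + d = 0
  d = -3
  a + b + c + d = 4
  27a + 9b + 3c + d = -48
Solving the system yields a = -4, b = 5, c = 6, d = -3.
So f(s) = -4s^3 + 5s^2 + 6s - 3.
Then f(2) = -3.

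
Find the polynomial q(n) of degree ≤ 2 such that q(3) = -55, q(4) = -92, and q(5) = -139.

q(n) = -5n^2 - 2n - 4

Write q(n) = an^2 + bn + c. Substituting each data point gives a linear system:
  9a + 3b + c = -55
  16a + 4b + c = -92
  25a + 5b + c = -139
Solving the system yields a = -5, b = -2, c = -4.
So q(n) = -5n² - 2n - 4.
Check: q(4) = -92. ✓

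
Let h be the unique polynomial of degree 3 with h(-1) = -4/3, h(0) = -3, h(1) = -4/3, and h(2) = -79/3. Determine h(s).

Using the Lagrange interpolation formula with nodes -1, 0, 1, 2:
  L_0(s) = s(s - 1)(s - 2) / -6
  L_1(s) = (s + 1)(s - 1)(s - 2) / 2
  L_2(s) = (s + 1)s(s - 2) / -2
  L_3(s) = (s + 1)s(s - 1) / 6
Then h(s) = -4/3·L_0(s) - 3·L_1(s) - 4/3·L_2(s) - 79/3·L_3(s).
Expanding and collecting terms gives h(s) = -5s^3 + (5/3)s^2 + 5s - 3.
Check: h(0) = -3. ✓

h(s) = -5s^3 + (5/3)s^2 + 5s - 3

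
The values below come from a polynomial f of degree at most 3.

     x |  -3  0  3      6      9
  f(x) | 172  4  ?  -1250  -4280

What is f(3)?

On equispaced nodes a degree-3 polynomial has vanishing fourth forward difference, so
  f(-3) - 4·f(0) + 6·f(3) - 4·f(6) + f(9) = 0.
Substituting the known values and solving for f(3):
  6·f(3) = -876
  f(3) = -146.

-146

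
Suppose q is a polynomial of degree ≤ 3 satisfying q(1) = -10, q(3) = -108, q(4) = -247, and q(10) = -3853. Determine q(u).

Using the Lagrange interpolation formula with nodes 1, 3, 4, 10:
  L_0(u) = (u - 3)(u - 4)(u - 10) / -54
  L_1(u) = (u - 1)(u - 4)(u - 10) / 14
  L_2(u) = (u - 1)(u - 3)(u - 10) / -18
  L_3(u) = (u - 1)(u - 3)(u - 4) / 378
Then q(u) = -10·L_0(u) - 108·L_1(u) - 247·L_2(u) - 3853·L_3(u).
Expanding and collecting terms gives q(u) = -4u³ + 2u² - 5u - 3.
Check: q(1) = -10. ✓

q(u) = -4u^3 + 2u^2 - 5u - 3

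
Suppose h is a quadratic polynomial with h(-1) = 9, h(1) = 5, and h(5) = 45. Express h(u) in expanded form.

Using the Lagrange interpolation formula with nodes -1, 1, 5:
  L_0(u) = (u - 1)(u - 5) / 12
  L_1(u) = (u + 1)(u - 5) / -8
  L_2(u) = (u + 1)(u - 1) / 24
Then h(u) = 9·L_0(u) + 5·L_1(u) + 45·L_2(u).
Expanding and collecting terms gives h(u) = 2u^2 - 2u + 5.
Check: h(1) = 5. ✓

h(u) = 2u^2 - 2u + 5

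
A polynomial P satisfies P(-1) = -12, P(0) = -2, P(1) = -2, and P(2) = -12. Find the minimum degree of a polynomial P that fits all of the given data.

Forward differences of the values at u = -1, 0, 1, 2:
  P  : -12  -2  -2  -12
  Δ  : 10  0  -10
  Δ^2: -10  -10
  Δ^3: 0
The second differences are constant (-10) and nonzero, while all higher differences vanish, so the minimal degree is 2.

2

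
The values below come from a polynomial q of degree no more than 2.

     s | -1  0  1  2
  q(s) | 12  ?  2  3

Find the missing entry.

5

On equispaced nodes a degree-2 polynomial has vanishing third forward difference, so
  - q(-1) + 3·q(0) - 3·q(1) + q(2) = 0.
Substituting the known values and solving for q(0):
  3·q(0) = 15
  q(0) = 5.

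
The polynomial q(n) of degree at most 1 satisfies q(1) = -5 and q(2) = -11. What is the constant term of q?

1

Write q(n) = an + b. Substituting each data point gives a linear system:
  a + b = -5
  2a + b = -11
Solving the system yields a = -6, b = 1.
So q(n) = -6n + 1.
The constant term is 1.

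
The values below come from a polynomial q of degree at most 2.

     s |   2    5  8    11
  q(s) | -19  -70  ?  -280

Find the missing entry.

The 3 known points determine the degree-2 polynomial uniquely.
Write q(s) = as^2 + bs + c. Substituting each data point gives a linear system:
  4a + 2b + c = -19
  25a + 5b + c = -70
  121a + 11b + c = -280
Solving the system yields a = -2, b = -3, c = -5.
So q(s) = -2s^2 - 3s - 5.
Then q(8) = -157.

-157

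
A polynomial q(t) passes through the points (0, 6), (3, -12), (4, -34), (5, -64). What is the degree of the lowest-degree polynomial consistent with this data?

Divided differences on the nodes 0, 3, 4, 5:
  order 0: 6  -12  -34  -64
  order 1: -6  -22  -30
  order 2: -4  -4
  order 3: 0
The order-2 divided differences are all -4 (nonzero) and every higher order vanishes, so the data lies on a polynomial of degree exactly 2.

2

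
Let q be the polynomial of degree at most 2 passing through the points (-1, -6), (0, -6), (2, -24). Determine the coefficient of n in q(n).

-3

Write q(n) = an^2 + bn + c. Substituting each data point gives a linear system:
  a - b + c = -6
  c = -6
  4a + 2b + c = -24
Solving the system yields a = -3, b = -3, c = -6.
So q(n) = -3n² - 3n - 6.
The coefficient of n is -3.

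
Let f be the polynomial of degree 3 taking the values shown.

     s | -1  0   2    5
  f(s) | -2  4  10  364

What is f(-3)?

Write f(s) = as^3 + bs^2 + cs + d. Substituting each data point gives a linear system:
  -a + b - c + d = -2
  d = 4
  8a + 4b + 2c + d = 10
  125a + 25b + 5c + d = 364
Solving the system yields a = 4, b = -5, c = -3, d = 4.
So f(s) = 4s^3 - 5s^2 - 3s + 4.
Then f(-3) = -140.

-140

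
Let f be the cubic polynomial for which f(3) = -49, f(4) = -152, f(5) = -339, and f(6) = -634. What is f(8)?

Using the Lagrange interpolation formula with nodes 3, 4, 5, 6:
  L_0(t) = (t - 4)(t - 5)(t - 6) / -6
  L_1(t) = (t - 3)(t - 5)(t - 6) / 2
  L_2(t) = (t - 3)(t - 4)(t - 6) / -2
  L_3(t) = (t - 3)(t - 4)(t - 5) / 6
Then f(t) = -49·L_0(t) - 152·L_1(t) - 339·L_2(t) - 634·L_3(t).
Expanding and collecting terms gives f(t) = -4t^3 + 6t^2 + 3t - 4.
Evaluating at t = 8: f(8) = -1644.

-1644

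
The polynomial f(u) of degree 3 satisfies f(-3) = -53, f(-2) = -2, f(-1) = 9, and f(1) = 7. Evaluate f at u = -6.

-686

Write f(u) = au^3 + bu^2 + cu + d. Substituting each data point gives a linear system:
  -27a + 9b - 3c + d = -53
  -8a + 4b - 2c + d = -2
  -a + b - c + d = 9
  a + b + c + d = 7
Solving the system yields a = 4, b = 4, c = -5, d = 4.
So f(u) = 4u^3 + 4u^2 - 5u + 4.
Then f(-6) = -686.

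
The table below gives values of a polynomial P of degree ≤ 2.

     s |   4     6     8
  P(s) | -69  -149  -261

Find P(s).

Write P(s) = as^2 + bs + c. Substituting each data point gives a linear system:
  16a + 4b + c = -69
  36a + 6b + c = -149
  64a + 8b + c = -261
Solving the system yields a = -4, b = 0, c = -5.
So P(s) = -4s^2 - 5.
Check: P(8) = -261. ✓

P(s) = -4s^2 - 5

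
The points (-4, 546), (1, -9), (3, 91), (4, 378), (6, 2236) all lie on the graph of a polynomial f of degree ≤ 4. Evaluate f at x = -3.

Using the Lagrange interpolation formula with nodes -4, 1, 3, 4, 6:
  L_0(x) = (x - 1)(x - 3)(x - 4)(x - 6) / 2800
  L_1(x) = (x + 4)(x - 3)(x - 4)(x - 6) / -150
  L_2(x) = (x + 4)(x - 1)(x - 4)(x - 6) / 42
  L_3(x) = (x + 4)(x - 1)(x - 3)(x - 6) / -48
  L_4(x) = (x + 4)(x - 1)(x - 3)(x - 4) / 300
Then f(x) = 546·L_0(x) - 9·L_1(x) + 91·L_2(x) + 378·L_3(x) + 2236·L_4(x).
Expanding and collecting terms gives f(x) = 2x^4 - x^3 - 3x^2 - 5x - 2.
Evaluating at x = -3: f(-3) = 175.

175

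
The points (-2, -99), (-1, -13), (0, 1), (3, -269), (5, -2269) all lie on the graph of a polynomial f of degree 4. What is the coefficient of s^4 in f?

-4

Write f(s) = as^4 + bs^3 + cs^2 + ds + e. Substituting each data point gives a linear system:
  16a - 8b + 4c - 2d + e = -99
  a - b + c - d + e = -13
  e = 1
  81a + 27b + 9c + 3d + e = -269
  625a + 125b + 25c + 5d + e = -2269
Solving the system yields a = -4, b = 2, c = -2, d = 6, e = 1.
So f(s) = -4s^4 + 2s^3 - 2s^2 + 6s + 1.
The leading coefficient is -4.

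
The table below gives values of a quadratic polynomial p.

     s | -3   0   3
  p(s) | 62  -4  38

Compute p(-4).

Forward differences of the values at s = -3, 0, 3:
  p  : 62  -4  38
  Δ  : -66  42
  Δ^2: 108
The second differences are constant, confirming degree 2.
Interpolating (Newton forward form) and evaluating at s = -4 gives p(-4) = 108.

108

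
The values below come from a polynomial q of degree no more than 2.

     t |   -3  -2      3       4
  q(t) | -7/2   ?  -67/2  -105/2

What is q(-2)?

The 3 known points determine the degree-2 polynomial uniquely.
Write q(t) = at^2 + bt + c. Substituting each data point gives a linear system:
  9a - 3b + c = -7/2
  9a + 3b + c = -67/2
  16a + 4b + c = -105/2
Solving the system yields a = -2, b = -5, c = -1/2.
So q(t) = -2t² - 5t - 1/2.
Then q(-2) = 3/2.

3/2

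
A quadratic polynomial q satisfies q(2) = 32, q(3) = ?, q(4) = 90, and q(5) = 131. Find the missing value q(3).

57

On equispaced nodes a degree-2 polynomial has vanishing third forward difference, so
  - q(2) + 3·q(3) - 3·q(4) + q(5) = 0.
Substituting the known values and solving for q(3):
  3·q(3) = 171
  q(3) = 57.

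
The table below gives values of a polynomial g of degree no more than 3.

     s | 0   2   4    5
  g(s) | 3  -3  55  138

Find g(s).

g(s) = 2s^3 - 4s^2 - 3s + 3

Using the Lagrange interpolation formula with nodes 0, 2, 4, 5:
  L_0(s) = (s - 2)(s - 4)(s - 5) / -40
  L_1(s) = s(s - 4)(s - 5) / 12
  L_2(s) = s(s - 2)(s - 5) / -8
  L_3(s) = s(s - 2)(s - 4) / 15
Then g(s) = 3·L_0(s) - 3·L_1(s) + 55·L_2(s) + 138·L_3(s).
Expanding and collecting terms gives g(s) = 2s³ - 4s² - 3s + 3.
Check: g(5) = 138. ✓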